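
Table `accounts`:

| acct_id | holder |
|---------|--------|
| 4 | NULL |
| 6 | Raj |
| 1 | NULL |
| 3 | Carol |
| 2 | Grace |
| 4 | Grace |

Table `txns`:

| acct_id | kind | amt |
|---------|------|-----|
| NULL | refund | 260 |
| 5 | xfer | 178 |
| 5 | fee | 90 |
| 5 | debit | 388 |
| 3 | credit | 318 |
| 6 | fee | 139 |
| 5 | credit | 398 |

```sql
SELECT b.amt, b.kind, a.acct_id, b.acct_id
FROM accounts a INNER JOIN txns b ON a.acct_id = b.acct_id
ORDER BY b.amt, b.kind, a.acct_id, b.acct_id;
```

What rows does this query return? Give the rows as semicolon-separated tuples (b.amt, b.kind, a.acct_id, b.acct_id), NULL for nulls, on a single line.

(139, fee, 6, 6); (318, credit, 3, 3)

INNER JOIN keeps only pairs where the ON condition holds.
Matching on a.acct_id = b.acct_id. A NULL in a compared column never satisfies the condition.
Matched pairs: 2.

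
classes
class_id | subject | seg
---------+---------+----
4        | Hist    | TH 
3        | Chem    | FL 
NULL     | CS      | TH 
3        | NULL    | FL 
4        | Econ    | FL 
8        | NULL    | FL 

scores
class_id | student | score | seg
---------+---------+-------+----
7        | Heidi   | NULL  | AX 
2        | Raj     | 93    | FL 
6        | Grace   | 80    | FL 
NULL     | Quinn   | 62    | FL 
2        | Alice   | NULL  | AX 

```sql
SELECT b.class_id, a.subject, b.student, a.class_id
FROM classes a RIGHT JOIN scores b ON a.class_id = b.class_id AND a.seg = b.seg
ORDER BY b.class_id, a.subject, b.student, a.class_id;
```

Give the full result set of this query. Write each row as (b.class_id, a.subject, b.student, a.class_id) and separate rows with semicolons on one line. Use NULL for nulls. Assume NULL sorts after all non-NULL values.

(2, NULL, Alice, NULL); (2, NULL, Raj, NULL); (6, NULL, Grace, NULL); (7, NULL, Heidi, NULL); (NULL, NULL, Quinn, NULL)

RIGHT JOIN keeps every row from `scores`; unmatched rows get NULL for `classes`'s columns.
Matching on a.class_id = b.class_id AND a.seg = b.seg. A NULL in a compared column never satisfies the condition.
Matched pairs: 0; unmatched b rows kept: 5.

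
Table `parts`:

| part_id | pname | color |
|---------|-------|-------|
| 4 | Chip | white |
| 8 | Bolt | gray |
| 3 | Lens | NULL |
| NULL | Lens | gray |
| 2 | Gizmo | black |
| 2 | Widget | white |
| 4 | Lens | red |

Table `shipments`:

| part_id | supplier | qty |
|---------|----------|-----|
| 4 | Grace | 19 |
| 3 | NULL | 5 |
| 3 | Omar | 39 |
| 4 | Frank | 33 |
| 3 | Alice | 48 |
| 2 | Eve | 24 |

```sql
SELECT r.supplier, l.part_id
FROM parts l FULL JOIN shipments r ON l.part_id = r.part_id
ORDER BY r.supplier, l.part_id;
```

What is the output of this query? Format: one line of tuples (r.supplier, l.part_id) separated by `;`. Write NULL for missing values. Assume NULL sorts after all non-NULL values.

(Alice, 3); (Eve, 2); (Eve, 2); (Frank, 4); (Frank, 4); (Grace, 4); (Grace, 4); (Omar, 3); (NULL, 3); (NULL, 8); (NULL, NULL)

FULL OUTER JOIN keeps every row from both sides; unmatched rows get NULL for the other side's columns.
Matching on l.part_id = r.part_id. A NULL in a compared column never satisfies the condition.
- l row (part_id=4): matches 2 r row(s) → 2 output row(s).
- l row (part_id=8): no match → kept, r columns NULL.
- l row (part_id=3): matches 3 r row(s) → 3 output row(s).
- l row (part_id=NULL): no match → kept, r columns NULL.
- l row (part_id=2): matches 1 r row(s) → 1 output row(s).
- l row (part_id=2): matches 1 r row(s) → 1 output row(s).
- l row (part_id=4): matches 2 r row(s) → 2 output row(s).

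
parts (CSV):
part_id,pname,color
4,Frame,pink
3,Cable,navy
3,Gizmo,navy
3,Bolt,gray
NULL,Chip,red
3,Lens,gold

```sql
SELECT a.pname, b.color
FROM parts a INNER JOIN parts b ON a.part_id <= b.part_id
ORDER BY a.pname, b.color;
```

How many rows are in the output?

INNER JOIN keeps only pairs where the ON condition holds.
Matching on a.part_id <= b.part_id. A NULL in a compared column never satisfies the condition.
- a[0] part_id=4 → 1 match(es) in b → 1 row(s).
- a[1] part_id=3 → 5 match(es) in b → 5 row(s).
- a[2] part_id=3 → 5 match(es) in b → 5 row(s).
- a[3] part_id=3 → 5 match(es) in b → 5 row(s).
- a[4] part_id=NULL → no match; dropped.
- a[5] part_id=3 → 5 match(es) in b → 5 row(s).
Total: 21 rows.

21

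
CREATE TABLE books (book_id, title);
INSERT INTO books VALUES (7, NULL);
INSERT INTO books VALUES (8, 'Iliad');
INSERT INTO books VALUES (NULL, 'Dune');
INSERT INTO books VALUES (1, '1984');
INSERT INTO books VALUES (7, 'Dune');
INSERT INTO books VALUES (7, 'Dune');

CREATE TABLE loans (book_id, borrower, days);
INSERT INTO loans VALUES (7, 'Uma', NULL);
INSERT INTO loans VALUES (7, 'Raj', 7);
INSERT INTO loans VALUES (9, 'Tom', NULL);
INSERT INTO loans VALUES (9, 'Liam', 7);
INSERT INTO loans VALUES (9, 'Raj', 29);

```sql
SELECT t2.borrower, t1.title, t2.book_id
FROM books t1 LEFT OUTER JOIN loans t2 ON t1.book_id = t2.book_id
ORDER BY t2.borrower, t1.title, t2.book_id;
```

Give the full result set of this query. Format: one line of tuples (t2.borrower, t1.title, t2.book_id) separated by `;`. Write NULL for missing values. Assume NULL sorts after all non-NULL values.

LEFT JOIN keeps every row from `books`; unmatched rows get NULL for `loans`'s columns.
Matching on t1.book_id = t2.book_id. A NULL in a compared column never satisfies the condition.
- t1[0] book_id=7 → 2 match(es) in t2 → 2 row(s).
- t1[1] book_id=8 → no match; kept with NULLs on the t2 side.
- t1[2] book_id=NULL → no match; kept with NULLs on the t2 side.
- t1[3] book_id=1 → no match; kept with NULLs on the t2 side.
- t1[4] book_id=7 → 2 match(es) in t2 → 2 row(s).
- t1[5] book_id=7 → 2 match(es) in t2 → 2 row(s).
After projecting and ordering:
t2.borrower | t1.title | t2.book_id
Raj | Dune | 7
Raj | Dune | 7
Raj | NULL | 7
Uma | Dune | 7
Uma | Dune | 7
Uma | NULL | 7
NULL | 1984 | NULL
NULL | Dune | NULL
NULL | Iliad | NULL

(Raj, Dune, 7); (Raj, Dune, 7); (Raj, NULL, 7); (Uma, Dune, 7); (Uma, Dune, 7); (Uma, NULL, 7); (NULL, 1984, NULL); (NULL, Dune, NULL); (NULL, Iliad, NULL)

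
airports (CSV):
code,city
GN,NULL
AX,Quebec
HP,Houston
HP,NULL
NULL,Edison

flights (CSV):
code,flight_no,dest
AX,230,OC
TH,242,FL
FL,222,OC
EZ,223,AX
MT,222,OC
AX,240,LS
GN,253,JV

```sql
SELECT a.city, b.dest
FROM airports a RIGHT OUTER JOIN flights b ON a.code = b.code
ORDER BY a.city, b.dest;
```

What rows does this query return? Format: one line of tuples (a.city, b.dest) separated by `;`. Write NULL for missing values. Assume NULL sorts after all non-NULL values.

RIGHT JOIN keeps every row from `flights`; unmatched rows get NULL for `airports`'s columns.
Matching on a.code = b.code. A NULL in a compared column never satisfies the condition.
- a[0] code=GN → 1 match(es) in b → 1 row(s).
- a[1] code=AX → 2 match(es) in b → 2 row(s).
- a[2] code=HP → no match.
- a[3] code=HP → no match.
- a[4] code=NULL → no match.
- plus 4 unmatched b row(s), each kept with NULL a columns.
After projecting and ordering:
a.city | b.dest
Quebec | LS
Quebec | OC
NULL | AX
NULL | FL
NULL | JV
NULL | OC
NULL | OC

(Quebec, LS); (Quebec, OC); (NULL, AX); (NULL, FL); (NULL, JV); (NULL, OC); (NULL, OC)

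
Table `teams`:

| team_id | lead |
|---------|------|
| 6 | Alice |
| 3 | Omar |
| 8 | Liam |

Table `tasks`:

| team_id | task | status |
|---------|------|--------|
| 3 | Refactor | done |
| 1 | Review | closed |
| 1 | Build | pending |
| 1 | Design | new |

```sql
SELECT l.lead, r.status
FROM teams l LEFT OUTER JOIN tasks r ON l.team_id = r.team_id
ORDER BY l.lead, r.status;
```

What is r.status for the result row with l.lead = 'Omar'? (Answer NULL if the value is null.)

LEFT JOIN keeps every row from `teams`; unmatched rows get NULL for `tasks`'s columns.
Matching on l.team_id = r.team_id.
Matched pairs: 1; unmatched l rows kept: 2.

done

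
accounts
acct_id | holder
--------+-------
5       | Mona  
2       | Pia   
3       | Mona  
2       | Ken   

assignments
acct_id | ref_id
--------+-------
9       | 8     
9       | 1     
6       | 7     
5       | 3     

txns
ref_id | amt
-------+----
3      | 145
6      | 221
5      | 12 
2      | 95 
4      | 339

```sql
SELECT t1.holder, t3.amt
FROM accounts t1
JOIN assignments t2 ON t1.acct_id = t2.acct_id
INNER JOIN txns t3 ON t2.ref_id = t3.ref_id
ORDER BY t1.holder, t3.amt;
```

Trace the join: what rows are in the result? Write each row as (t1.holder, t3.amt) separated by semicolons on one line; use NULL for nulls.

(Mona, 145)

Step 1 — t1 INNER JOIN t2 on acct_id → 1 row(s).
Then INNER JOIN `txns t3` on ref_id: keep only rows whose t2.ref_id appears in t3.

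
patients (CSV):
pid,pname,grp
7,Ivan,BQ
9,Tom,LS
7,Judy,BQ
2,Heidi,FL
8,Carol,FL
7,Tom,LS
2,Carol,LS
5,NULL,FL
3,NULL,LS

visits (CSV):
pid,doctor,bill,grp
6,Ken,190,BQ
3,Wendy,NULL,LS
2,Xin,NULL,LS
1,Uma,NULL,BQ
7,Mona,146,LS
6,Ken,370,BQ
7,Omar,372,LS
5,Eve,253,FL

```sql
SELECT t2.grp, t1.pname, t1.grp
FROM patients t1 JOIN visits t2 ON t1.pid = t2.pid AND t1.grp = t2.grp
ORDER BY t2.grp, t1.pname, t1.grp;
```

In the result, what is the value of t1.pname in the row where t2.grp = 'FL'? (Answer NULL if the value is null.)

NULL

INNER JOIN keeps only pairs where the ON condition holds.
Matching on t1.pid = t2.pid AND t1.grp = t2.grp.
- pid=7, grp=BQ: no matching t2 row, dropped.
- pid=9, grp=LS: no matching t2 row, dropped.
- pid=7, grp=BQ: no matching t2 row, dropped.
- pid=2, grp=FL: no matching t2 row, dropped.
- pid=8, grp=FL: no matching t2 row, dropped.
- pid=7, grp=LS: 2 matching t2 row(s), so 2 row(s) emitted.
- pid=2, grp=LS: 1 matching t2 row(s), so 1 row(s) emitted.
- pid=5, grp=FL: 1 matching t2 row(s), so 1 row(s) emitted.
- pid=3, grp=LS: 1 matching t2 row(s), so 1 row(s) emitted.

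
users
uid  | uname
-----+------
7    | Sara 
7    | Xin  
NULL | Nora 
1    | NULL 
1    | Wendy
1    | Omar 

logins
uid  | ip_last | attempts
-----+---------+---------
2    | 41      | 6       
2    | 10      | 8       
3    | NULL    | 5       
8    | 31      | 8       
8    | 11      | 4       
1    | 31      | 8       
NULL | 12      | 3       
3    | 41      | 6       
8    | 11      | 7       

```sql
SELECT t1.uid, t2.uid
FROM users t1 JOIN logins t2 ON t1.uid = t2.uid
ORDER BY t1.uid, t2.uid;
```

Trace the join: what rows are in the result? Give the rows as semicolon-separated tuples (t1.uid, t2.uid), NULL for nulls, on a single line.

INNER JOIN keeps only pairs where the ON condition holds.
Matching on t1.uid = t2.uid. A NULL in a compared column never satisfies the condition.
Matched pairs: 3.

(1, 1); (1, 1); (1, 1)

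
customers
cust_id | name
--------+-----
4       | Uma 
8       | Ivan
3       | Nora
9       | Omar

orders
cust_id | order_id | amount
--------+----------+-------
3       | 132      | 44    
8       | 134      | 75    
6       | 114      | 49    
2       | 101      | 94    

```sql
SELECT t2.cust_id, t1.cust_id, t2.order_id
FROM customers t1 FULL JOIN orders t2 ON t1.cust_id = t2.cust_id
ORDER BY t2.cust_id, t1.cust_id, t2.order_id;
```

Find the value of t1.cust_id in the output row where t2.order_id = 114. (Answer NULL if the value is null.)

NULL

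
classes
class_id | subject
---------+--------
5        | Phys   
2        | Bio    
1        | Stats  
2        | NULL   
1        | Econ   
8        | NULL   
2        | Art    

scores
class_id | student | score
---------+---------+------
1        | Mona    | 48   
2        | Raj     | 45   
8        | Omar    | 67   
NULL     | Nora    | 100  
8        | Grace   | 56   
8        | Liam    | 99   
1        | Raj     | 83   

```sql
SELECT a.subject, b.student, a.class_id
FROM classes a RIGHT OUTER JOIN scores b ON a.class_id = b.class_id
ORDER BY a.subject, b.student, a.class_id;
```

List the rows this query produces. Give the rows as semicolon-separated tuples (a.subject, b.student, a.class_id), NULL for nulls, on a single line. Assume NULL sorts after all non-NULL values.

RIGHT JOIN keeps every row from `scores`; unmatched rows get NULL for `classes`'s columns.
Matching on a.class_id = b.class_id. A NULL in a compared column never satisfies the condition.
- a row (class_id=5): no match.
- a row (class_id=2): matches 1 b row(s) → 1 output row(s).
- a row (class_id=1): matches 2 b row(s) → 2 output row(s).
- a row (class_id=2): matches 1 b row(s) → 1 output row(s).
- a row (class_id=1): matches 2 b row(s) → 2 output row(s).
- a row (class_id=8): matches 3 b row(s) → 3 output row(s).
- a row (class_id=2): matches 1 b row(s) → 1 output row(s).
- 1 b row(s) had no a match → kept, a columns NULL.

(Art, Raj, 2); (Bio, Raj, 2); (Econ, Mona, 1); (Econ, Raj, 1); (Stats, Mona, 1); (Stats, Raj, 1); (NULL, Grace, 8); (NULL, Liam, 8); (NULL, Nora, NULL); (NULL, Omar, 8); (NULL, Raj, 2)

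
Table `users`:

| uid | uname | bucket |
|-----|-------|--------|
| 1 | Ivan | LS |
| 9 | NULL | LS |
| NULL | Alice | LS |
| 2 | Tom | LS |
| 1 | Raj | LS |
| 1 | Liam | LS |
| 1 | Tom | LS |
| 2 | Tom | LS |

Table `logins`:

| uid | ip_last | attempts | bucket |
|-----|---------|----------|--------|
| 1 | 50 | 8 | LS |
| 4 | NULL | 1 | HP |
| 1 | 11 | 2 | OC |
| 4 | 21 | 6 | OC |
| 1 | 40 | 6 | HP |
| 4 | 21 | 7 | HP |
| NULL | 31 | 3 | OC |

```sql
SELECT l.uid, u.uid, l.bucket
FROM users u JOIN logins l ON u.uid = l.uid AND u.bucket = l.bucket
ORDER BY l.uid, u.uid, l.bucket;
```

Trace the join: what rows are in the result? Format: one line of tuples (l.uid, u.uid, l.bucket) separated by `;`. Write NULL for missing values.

(1, 1, LS); (1, 1, LS); (1, 1, LS); (1, 1, LS)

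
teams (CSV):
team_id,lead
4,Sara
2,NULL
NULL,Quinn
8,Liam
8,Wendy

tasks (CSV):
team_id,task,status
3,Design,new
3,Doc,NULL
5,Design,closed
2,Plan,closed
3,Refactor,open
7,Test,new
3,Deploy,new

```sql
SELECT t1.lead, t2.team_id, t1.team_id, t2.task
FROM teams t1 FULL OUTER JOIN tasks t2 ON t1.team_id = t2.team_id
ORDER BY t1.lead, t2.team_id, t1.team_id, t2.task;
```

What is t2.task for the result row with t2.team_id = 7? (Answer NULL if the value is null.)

Test

FULL OUTER JOIN keeps every row from both sides; unmatched rows get NULL for the other side's columns.
Matching on t1.team_id = t2.team_id. A NULL in a compared column never satisfies the condition.
Matched pairs: 1; unmatched t1 rows kept: 4; unmatched t2 rows kept: 6.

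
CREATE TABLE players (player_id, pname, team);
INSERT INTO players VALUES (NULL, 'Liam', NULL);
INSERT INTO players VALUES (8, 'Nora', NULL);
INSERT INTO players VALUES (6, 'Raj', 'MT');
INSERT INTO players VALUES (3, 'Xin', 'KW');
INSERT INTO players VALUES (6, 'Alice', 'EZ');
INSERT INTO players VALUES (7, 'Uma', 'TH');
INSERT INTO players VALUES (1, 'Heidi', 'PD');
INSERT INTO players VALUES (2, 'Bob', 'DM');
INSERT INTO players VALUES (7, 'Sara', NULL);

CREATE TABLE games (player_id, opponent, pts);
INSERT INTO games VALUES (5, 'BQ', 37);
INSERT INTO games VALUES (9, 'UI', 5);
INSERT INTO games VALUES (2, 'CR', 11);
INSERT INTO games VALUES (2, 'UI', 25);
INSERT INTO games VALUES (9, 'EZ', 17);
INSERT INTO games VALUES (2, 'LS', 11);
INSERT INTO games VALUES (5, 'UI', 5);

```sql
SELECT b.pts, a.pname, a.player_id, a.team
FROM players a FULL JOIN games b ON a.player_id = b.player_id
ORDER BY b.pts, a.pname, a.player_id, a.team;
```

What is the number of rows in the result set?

FULL OUTER JOIN keeps every row from both sides; unmatched rows get NULL for the other side's columns.
Matching on a.player_id = b.player_id. A NULL in a compared column never satisfies the condition.
- a row (player_id=NULL): no match → kept, b columns NULL.
- a row (player_id=8): no match → kept, b columns NULL.
- a row (player_id=6): no match → kept, b columns NULL.
- a row (player_id=3): no match → kept, b columns NULL.
- a row (player_id=6): no match → kept, b columns NULL.
- a row (player_id=7): no match → kept, b columns NULL.
- a row (player_id=1): no match → kept, b columns NULL.
- a row (player_id=2): matches 3 b row(s) → 3 output row(s).
- a row (player_id=7): no match → kept, b columns NULL.
- 4 row(s) from b found no a partner → padded with NULL.
Total: 3 matched + 12 padded = 15 rows.

15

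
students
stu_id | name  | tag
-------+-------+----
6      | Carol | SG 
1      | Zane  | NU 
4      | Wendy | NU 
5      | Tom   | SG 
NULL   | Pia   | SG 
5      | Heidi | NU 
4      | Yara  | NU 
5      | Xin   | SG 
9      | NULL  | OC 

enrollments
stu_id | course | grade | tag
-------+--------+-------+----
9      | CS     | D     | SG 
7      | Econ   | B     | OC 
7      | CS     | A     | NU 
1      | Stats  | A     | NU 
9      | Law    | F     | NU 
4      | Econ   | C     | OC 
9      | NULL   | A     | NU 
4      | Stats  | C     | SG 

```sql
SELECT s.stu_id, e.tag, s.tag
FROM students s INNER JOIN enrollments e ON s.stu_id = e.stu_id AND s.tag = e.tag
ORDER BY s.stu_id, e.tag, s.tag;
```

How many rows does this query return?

1

INNER JOIN keeps only pairs where the ON condition holds.
Matching on s.stu_id = e.stu_id AND s.tag = e.tag. A NULL in a compared column never satisfies the condition.
- s[0] stu_id=6, tag=SG → no match; dropped.
- s[1] stu_id=1, tag=NU → 1 match(es) in e → 1 row(s).
- s[2] stu_id=4, tag=NU → no match; dropped.
- s[3] stu_id=5, tag=SG → no match; dropped.
- s[4] stu_id=NULL, tag=SG → no match; dropped.
- s[5] stu_id=5, tag=NU → no match; dropped.
- s[6] stu_id=4, tag=NU → no match; dropped.
- s[7] stu_id=5, tag=SG → no match; dropped.
- s[8] stu_id=9, tag=OC → no match; dropped.
Total: 1 rows.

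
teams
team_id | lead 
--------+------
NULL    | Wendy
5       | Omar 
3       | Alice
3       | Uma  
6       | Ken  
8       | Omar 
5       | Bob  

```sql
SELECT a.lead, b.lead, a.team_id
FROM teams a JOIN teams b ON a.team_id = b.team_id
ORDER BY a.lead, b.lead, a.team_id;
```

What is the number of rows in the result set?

INNER JOIN keeps only pairs where the ON condition holds.
Matching on a.team_id = b.team_id. A NULL in a compared column never satisfies the condition.
- a[0] team_id=NULL → no match; dropped.
- a[1] team_id=5 → 2 match(es) in b → 2 row(s).
- a[2] team_id=3 → 2 match(es) in b → 2 row(s).
- a[3] team_id=3 → 2 match(es) in b → 2 row(s).
- a[4] team_id=6 → 1 match(es) in b → 1 row(s).
- a[5] team_id=8 → 1 match(es) in b → 1 row(s).
- a[6] team_id=5 → 2 match(es) in b → 2 row(s).
Total: 10 rows.

10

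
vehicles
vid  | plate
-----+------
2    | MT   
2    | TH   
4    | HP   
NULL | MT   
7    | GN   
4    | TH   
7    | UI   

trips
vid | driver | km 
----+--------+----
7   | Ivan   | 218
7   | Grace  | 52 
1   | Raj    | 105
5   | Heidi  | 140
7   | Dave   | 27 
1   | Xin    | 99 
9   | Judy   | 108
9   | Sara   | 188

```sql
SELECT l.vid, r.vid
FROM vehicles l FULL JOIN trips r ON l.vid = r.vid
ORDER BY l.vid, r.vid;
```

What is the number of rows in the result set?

FULL OUTER JOIN keeps every row from both sides; unmatched rows get NULL for the other side's columns.
Matching on l.vid = r.vid. A NULL in a compared column never satisfies the condition.
- l[0] vid=2 → no match; kept with NULLs on the r side.
- l[1] vid=2 → no match; kept with NULLs on the r side.
- l[2] vid=4 → no match; kept with NULLs on the r side.
- l[3] vid=NULL → no match; kept with NULLs on the r side.
- l[4] vid=7 → 3 match(es) in r → 3 row(s).
- l[5] vid=4 → no match; kept with NULLs on the r side.
- l[6] vid=7 → 3 match(es) in r → 3 row(s).
- 5 row(s) from r found no l partner → padded with NULL.
Total: 6 matched + 10 padded = 16 rows.

16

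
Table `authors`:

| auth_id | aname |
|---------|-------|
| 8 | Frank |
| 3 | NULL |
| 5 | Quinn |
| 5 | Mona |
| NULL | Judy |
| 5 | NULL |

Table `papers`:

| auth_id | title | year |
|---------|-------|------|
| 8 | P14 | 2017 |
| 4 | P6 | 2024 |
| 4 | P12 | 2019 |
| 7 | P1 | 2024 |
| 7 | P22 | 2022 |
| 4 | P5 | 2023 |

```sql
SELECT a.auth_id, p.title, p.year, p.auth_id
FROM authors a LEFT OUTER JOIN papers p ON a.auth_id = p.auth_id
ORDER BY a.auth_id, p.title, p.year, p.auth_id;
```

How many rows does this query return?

LEFT JOIN keeps every row from `authors`; unmatched rows get NULL for `papers`'s columns.
Matching on a.auth_id = p.auth_id. A NULL in a compared column never satisfies the condition.
- auth_id=8: 1 matching p row(s), so 1 row(s) emitted.
- auth_id=3: no p row matches, row kept with p columns NULL.
- auth_id=5: no p row matches, row kept with p columns NULL.
- auth_id=5: no p row matches, row kept with p columns NULL.
- auth_id=NULL: no p row matches, row kept with p columns NULL.
- auth_id=5: no p row matches, row kept with p columns NULL.
Total: 1 matched + 5 padded = 6 rows.

6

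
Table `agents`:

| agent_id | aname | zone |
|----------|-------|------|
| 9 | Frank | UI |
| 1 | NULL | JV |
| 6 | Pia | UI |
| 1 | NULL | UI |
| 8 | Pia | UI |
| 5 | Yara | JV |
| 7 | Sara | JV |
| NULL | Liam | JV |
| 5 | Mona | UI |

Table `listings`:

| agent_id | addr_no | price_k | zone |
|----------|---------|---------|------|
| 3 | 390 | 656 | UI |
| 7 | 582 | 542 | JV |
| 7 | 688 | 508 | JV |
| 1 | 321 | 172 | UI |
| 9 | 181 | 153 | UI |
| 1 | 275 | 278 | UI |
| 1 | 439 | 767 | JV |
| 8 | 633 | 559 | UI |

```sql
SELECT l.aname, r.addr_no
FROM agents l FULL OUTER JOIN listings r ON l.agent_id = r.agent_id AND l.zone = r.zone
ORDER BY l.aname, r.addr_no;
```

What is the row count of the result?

FULL OUTER JOIN keeps every row from both sides; unmatched rows get NULL for the other side's columns.
Matching on l.agent_id = r.agent_id AND l.zone = r.zone. A NULL in a compared column never satisfies the condition.
Matched pairs: 7; unmatched l rows kept: 4; unmatched r rows kept: 1.
Total: 7 matched + 5 padded = 12 rows.

12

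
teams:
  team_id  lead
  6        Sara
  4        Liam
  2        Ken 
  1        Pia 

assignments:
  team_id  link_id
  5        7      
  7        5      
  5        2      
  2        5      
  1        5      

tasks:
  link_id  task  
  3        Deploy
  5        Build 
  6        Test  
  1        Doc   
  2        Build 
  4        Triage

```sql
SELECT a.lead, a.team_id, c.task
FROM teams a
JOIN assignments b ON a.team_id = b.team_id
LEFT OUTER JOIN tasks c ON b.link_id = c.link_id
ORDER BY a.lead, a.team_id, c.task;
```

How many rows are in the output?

Joins associate left-to-right: teams INNER JOIN assignments on team_id gives 2 intermediate row(s).
Then LEFT JOIN `tasks c` on link_id: each of those 2 rows is kept; rows whose b.link_id has no match in c get NULL for c's columns.
Result: 2 row(s).

2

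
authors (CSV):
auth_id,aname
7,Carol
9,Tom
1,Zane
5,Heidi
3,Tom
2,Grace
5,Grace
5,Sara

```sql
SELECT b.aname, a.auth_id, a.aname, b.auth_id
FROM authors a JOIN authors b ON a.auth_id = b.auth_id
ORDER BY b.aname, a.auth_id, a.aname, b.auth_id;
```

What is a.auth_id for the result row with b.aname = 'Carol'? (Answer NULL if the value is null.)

INNER JOIN keeps only pairs where the ON condition holds.
Matching on a.auth_id = b.auth_id.
Matched pairs: 14.

7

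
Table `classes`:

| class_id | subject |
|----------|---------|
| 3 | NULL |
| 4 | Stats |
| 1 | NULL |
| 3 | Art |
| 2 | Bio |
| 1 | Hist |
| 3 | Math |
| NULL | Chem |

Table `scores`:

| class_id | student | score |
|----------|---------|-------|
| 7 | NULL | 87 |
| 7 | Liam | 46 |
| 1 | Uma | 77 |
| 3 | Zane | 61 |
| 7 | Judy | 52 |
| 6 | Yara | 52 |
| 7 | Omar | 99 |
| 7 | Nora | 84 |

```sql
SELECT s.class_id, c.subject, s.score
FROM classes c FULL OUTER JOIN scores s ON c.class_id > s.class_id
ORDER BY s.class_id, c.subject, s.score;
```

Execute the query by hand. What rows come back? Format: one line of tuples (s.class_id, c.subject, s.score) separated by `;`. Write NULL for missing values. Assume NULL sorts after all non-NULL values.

(1, Art, 77); (1, Bio, 77); (1, Math, 77); (1, Stats, 77); (1, NULL, 77); (3, Stats, 61); (6, NULL, 52); (7, NULL, 46); (7, NULL, 52); (7, NULL, 84); (7, NULL, 87); (7, NULL, 99); (NULL, Chem, NULL); (NULL, Hist, NULL); (NULL, NULL, NULL)

FULL OUTER JOIN keeps every row from both sides; unmatched rows get NULL for the other side's columns.
Matching on c.class_id > s.class_id. A NULL in a compared column never satisfies the condition.
- c (class_id=3) pairs with 1 row(s) of s.
- c (class_id=4) pairs with 2 row(s) of s.
- c (class_id=1) has no partner → padded with NULL.
- c (class_id=3) pairs with 1 row(s) of s.
- c (class_id=2) pairs with 1 row(s) of s.
- c (class_id=1) has no partner → padded with NULL.
- c (class_id=3) pairs with 1 row(s) of s.
- c (class_id=NULL) has no partner → padded with NULL.
- plus 6 unmatched s row(s), each kept with NULL c columns.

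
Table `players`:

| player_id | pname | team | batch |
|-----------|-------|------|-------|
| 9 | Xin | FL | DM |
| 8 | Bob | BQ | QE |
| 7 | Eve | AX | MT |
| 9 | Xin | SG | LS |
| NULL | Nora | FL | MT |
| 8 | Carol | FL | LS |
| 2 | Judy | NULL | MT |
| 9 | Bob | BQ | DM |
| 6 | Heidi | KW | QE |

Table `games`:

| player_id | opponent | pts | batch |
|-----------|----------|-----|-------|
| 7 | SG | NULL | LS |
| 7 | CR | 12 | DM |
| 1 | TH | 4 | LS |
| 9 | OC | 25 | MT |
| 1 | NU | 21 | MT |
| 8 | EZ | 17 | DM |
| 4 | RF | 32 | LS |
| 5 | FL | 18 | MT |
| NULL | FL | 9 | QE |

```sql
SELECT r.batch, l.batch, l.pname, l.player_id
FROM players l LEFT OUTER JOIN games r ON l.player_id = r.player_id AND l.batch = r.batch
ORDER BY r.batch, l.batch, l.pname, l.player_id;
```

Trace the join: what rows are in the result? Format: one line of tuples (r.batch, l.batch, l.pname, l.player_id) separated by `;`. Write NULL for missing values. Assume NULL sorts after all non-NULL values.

LEFT JOIN keeps every row from `players`; unmatched rows get NULL for `games`'s columns.
Matching on l.player_id = r.player_id AND l.batch = r.batch. A NULL in a compared column never satisfies the condition.
- l[0] player_id=9, batch=DM → no match; kept with NULLs on the r side.
- l[1] player_id=8, batch=QE → no match; kept with NULLs on the r side.
- l[2] player_id=7, batch=MT → no match; kept with NULLs on the r side.
- l[3] player_id=9, batch=LS → no match; kept with NULLs on the r side.
- l[4] player_id=NULL, batch=MT → no match; kept with NULLs on the r side.
- l[5] player_id=8, batch=LS → no match; kept with NULLs on the r side.
- l[6] player_id=2, batch=MT → no match; kept with NULLs on the r side.
- l[7] player_id=9, batch=DM → no match; kept with NULLs on the r side.
- l[8] player_id=6, batch=QE → no match; kept with NULLs on the r side.
After projecting and ordering:
r.batch | l.batch | l.pname | l.player_id
NULL | DM | Bob | 9
NULL | DM | Xin | 9
NULL | LS | Carol | 8
NULL | LS | Xin | 9
NULL | MT | Eve | 7
NULL | MT | Judy | 2
NULL | MT | Nora | NULL
NULL | QE | Bob | 8
NULL | QE | Heidi | 6

(NULL, DM, Bob, 9); (NULL, DM, Xin, 9); (NULL, LS, Carol, 8); (NULL, LS, Xin, 9); (NULL, MT, Eve, 7); (NULL, MT, Judy, 2); (NULL, MT, Nora, NULL); (NULL, QE, Bob, 8); (NULL, QE, Heidi, 6)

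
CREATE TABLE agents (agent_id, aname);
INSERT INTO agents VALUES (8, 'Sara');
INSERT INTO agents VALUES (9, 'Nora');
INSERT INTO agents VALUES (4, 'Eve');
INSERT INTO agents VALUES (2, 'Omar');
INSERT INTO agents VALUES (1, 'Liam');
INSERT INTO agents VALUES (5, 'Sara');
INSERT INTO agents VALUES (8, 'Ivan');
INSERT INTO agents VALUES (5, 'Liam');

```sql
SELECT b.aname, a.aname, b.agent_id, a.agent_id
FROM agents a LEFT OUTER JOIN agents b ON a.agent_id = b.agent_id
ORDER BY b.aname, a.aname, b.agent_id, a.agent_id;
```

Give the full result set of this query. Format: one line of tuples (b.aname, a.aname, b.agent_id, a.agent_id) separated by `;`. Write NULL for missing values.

(Eve, Eve, 4, 4); (Ivan, Ivan, 8, 8); (Ivan, Sara, 8, 8); (Liam, Liam, 1, 1); (Liam, Liam, 5, 5); (Liam, Sara, 5, 5); (Nora, Nora, 9, 9); (Omar, Omar, 2, 2); (Sara, Ivan, 8, 8); (Sara, Liam, 5, 5); (Sara, Sara, 5, 5); (Sara, Sara, 8, 8)

LEFT JOIN keeps every row from `agents a`; unmatched rows get NULL for `agents b`'s columns.
Matching on a.agent_id = b.agent_id.
- agent_id=8: 2 matching b row(s), so 2 row(s) emitted.
- agent_id=9: 1 matching b row(s), so 1 row(s) emitted.
- agent_id=4: 1 matching b row(s), so 1 row(s) emitted.
- agent_id=2: 1 matching b row(s), so 1 row(s) emitted.
- agent_id=1: 1 matching b row(s), so 1 row(s) emitted.
- agent_id=5: 2 matching b row(s), so 2 row(s) emitted.
- agent_id=8: 2 matching b row(s), so 2 row(s) emitted.
- agent_id=5: 2 matching b row(s), so 2 row(s) emitted.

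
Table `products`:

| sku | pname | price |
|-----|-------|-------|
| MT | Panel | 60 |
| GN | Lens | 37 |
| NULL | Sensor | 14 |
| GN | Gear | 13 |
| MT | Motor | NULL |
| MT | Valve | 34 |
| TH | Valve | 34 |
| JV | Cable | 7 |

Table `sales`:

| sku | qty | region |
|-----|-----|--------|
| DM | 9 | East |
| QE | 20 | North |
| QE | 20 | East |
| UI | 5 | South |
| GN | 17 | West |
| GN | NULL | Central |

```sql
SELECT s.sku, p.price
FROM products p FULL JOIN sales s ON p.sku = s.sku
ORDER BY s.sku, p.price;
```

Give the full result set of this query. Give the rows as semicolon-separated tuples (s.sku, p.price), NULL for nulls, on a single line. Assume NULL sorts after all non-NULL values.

(DM, NULL); (GN, 13); (GN, 13); (GN, 37); (GN, 37); (QE, NULL); (QE, NULL); (UI, NULL); (NULL, 7); (NULL, 14); (NULL, 34); (NULL, 34); (NULL, 60); (NULL, NULL)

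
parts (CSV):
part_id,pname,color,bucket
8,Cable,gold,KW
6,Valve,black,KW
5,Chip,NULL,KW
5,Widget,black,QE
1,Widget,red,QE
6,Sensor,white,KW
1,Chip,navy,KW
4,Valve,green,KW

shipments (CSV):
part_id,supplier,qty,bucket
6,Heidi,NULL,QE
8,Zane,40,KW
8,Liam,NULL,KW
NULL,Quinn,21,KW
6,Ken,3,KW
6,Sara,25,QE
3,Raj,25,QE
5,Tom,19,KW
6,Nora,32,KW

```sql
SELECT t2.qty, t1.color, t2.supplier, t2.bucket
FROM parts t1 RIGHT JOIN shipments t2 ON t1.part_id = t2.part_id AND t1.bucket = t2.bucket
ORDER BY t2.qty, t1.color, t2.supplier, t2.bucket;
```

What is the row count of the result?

11

RIGHT JOIN keeps every row from `shipments`; unmatched rows get NULL for `parts`'s columns.
Matching on t1.part_id = t2.part_id AND t1.bucket = t2.bucket. A NULL in a compared column never satisfies the condition.
- t1 row (part_id=8, bucket=KW): matches 2 t2 row(s) → 2 output row(s).
- t1 row (part_id=6, bucket=KW): matches 2 t2 row(s) → 2 output row(s).
- t1 row (part_id=5, bucket=KW): matches 1 t2 row(s) → 1 output row(s).
- t1 row (part_id=5, bucket=QE): no match.
- t1 row (part_id=1, bucket=QE): no match.
- t1 row (part_id=6, bucket=KW): matches 2 t2 row(s) → 2 output row(s).
- t1 row (part_id=1, bucket=KW): no match.
- t1 row (part_id=4, bucket=KW): no match.
- plus 4 unmatched t2 row(s), each kept with NULL t1 columns.
Total: 7 matched + 4 padded = 11 rows.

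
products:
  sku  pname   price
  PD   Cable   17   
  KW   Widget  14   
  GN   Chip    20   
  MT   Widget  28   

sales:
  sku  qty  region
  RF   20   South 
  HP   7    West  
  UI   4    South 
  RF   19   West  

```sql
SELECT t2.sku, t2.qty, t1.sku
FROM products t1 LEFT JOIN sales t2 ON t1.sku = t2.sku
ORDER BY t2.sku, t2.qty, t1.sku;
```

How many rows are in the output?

LEFT JOIN keeps every row from `products`; unmatched rows get NULL for `sales`'s columns.
Matching on t1.sku = t2.sku.
Matched pairs: 0; unmatched t1 rows kept: 4.
Total: 0 matched + 4 padded = 4 rows.

4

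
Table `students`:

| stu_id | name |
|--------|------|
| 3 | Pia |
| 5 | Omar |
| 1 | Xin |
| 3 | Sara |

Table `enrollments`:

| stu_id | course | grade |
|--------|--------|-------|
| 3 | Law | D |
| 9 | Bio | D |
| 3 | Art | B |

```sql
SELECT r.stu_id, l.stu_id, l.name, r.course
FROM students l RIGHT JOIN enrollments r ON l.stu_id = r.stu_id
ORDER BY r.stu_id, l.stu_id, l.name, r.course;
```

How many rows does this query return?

5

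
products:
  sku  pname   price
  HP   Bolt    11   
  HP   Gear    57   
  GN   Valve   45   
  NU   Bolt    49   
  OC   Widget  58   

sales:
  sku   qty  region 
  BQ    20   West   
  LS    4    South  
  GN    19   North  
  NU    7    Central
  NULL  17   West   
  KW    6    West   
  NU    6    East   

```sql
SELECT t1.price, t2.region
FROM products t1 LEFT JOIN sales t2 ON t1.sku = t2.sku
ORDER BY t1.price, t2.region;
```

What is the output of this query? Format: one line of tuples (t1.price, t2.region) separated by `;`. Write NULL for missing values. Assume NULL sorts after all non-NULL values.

LEFT JOIN keeps every row from `products`; unmatched rows get NULL for `sales`'s columns.
Matching on t1.sku = t2.sku. A NULL in a compared column never satisfies the condition.
- t1 (sku=HP) has no partner → padded with NULL.
- t1 (sku=HP) has no partner → padded with NULL.
- t1 (sku=GN) pairs with 1 row(s) of t2.
- t1 (sku=NU) pairs with 2 row(s) of t2.
- t1 (sku=OC) has no partner → padded with NULL.
After projecting and ordering:
t1.price | t2.region
11 | NULL
45 | North
49 | Central
49 | East
57 | NULL
58 | NULL

(11, NULL); (45, North); (49, Central); (49, East); (57, NULL); (58, NULL)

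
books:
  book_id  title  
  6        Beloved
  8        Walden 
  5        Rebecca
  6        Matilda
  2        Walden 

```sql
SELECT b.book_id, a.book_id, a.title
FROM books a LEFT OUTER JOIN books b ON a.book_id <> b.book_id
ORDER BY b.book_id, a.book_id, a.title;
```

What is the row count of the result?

LEFT JOIN keeps every row from `books a`; unmatched rows get NULL for `books b`'s columns.
Matching on a.book_id <> b.book_id.
- a row (book_id=6): matches 3 b row(s) → 3 output row(s).
- a row (book_id=8): matches 4 b row(s) → 4 output row(s).
- a row (book_id=5): matches 4 b row(s) → 4 output row(s).
- a row (book_id=6): matches 3 b row(s) → 3 output row(s).
- a row (book_id=2): matches 4 b row(s) → 4 output row(s).
Total: 18 rows.

18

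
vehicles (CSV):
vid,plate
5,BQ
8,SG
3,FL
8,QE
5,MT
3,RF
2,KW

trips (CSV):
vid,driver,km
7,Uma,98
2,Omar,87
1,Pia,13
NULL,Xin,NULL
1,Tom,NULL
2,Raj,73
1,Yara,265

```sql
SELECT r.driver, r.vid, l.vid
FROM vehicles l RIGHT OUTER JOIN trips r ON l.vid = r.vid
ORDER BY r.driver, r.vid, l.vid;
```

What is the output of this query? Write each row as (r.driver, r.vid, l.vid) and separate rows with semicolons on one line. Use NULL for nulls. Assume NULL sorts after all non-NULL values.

(Omar, 2, 2); (Pia, 1, NULL); (Raj, 2, 2); (Tom, 1, NULL); (Uma, 7, NULL); (Xin, NULL, NULL); (Yara, 1, NULL)

RIGHT JOIN keeps every row from `trips`; unmatched rows get NULL for `vehicles`'s columns.
Matching on l.vid = r.vid. A NULL in a compared column never satisfies the condition.
- vid=5: no matching r row.
- vid=8: no matching r row.
- vid=3: no matching r row.
- vid=8: no matching r row.
- vid=5: no matching r row.
- vid=3: no matching r row.
- vid=2: 2 matching r row(s), so 2 row(s) emitted.
- 5 row(s) from r found no l partner → padded with NULL.
After projecting and ordering:
r.driver | r.vid | l.vid
Omar | 2 | 2
Pia | 1 | NULL
Raj | 2 | 2
Tom | 1 | NULL
Uma | 7 | NULL
Xin | NULL | NULL
Yara | 1 | NULL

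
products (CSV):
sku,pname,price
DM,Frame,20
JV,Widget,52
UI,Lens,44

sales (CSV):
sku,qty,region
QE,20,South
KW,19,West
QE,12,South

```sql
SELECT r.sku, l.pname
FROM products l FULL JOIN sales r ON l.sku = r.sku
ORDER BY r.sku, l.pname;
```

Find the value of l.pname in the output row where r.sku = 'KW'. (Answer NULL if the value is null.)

FULL OUTER JOIN keeps every row from both sides; unmatched rows get NULL for the other side's columns.
Matching on l.sku = r.sku.
- sku=DM: no r row matches, row kept with r columns NULL.
- sku=JV: no r row matches, row kept with r columns NULL.
- sku=UI: no r row matches, row kept with r columns NULL.
- 3 row(s) from r found no l partner → padded with NULL.

NULL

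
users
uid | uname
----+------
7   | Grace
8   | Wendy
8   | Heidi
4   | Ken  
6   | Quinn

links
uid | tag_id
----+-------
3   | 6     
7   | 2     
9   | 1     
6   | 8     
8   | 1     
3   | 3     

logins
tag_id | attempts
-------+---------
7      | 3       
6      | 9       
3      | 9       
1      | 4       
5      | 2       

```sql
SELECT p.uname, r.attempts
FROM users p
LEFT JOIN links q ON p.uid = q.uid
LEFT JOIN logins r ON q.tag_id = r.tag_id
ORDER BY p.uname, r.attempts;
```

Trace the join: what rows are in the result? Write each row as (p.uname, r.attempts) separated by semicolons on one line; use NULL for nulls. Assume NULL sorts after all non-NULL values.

Evaluate left to right. First `users p LEFT JOIN links q` on uid: 5 row(s).
Then LEFT JOIN `logins r` on tag_id: each of those 5 rows is kept; rows whose q.tag_id has no match in r get NULL for r's columns.

(Grace, NULL); (Heidi, 4); (Ken, NULL); (Quinn, NULL); (Wendy, 4)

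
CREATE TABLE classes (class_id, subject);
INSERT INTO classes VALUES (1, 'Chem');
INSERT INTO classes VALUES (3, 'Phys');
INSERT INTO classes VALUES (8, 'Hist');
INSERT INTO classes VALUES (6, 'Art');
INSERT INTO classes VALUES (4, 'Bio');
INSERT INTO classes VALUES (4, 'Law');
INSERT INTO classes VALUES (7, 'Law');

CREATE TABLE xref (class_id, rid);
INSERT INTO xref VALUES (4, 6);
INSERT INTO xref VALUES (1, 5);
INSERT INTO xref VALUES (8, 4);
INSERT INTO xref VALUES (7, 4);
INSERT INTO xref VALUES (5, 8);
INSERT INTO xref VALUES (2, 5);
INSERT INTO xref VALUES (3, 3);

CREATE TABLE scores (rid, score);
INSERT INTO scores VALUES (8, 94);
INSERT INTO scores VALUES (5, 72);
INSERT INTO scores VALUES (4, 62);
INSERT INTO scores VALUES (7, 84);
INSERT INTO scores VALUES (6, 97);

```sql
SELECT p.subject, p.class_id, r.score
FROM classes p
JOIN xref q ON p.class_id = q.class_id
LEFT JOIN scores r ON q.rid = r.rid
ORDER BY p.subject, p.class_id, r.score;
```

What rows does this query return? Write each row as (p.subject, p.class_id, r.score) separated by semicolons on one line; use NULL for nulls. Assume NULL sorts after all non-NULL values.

Joins associate left-to-right: classes INNER JOIN xref on class_id gives 6 intermediate row(s).
Then LEFT JOIN `scores r` on rid: each of those 6 rows is kept; rows whose q.rid has no match in r get NULL for r's columns.

(Bio, 4, 97); (Chem, 1, 72); (Hist, 8, 62); (Law, 4, 97); (Law, 7, 62); (Phys, 3, NULL)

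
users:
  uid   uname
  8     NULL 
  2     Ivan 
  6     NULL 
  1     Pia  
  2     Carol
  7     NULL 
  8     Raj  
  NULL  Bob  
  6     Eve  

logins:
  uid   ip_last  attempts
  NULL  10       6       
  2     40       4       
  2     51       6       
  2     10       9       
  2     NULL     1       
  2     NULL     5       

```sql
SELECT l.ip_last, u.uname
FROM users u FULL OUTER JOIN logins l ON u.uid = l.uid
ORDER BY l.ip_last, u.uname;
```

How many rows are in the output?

18

FULL OUTER JOIN keeps every row from both sides; unmatched rows get NULL for the other side's columns.
Matching on u.uid = l.uid. A NULL in a compared column never satisfies the condition.
- uid=8: no l row matches, row kept with l columns NULL.
- uid=2: 5 matching l row(s), so 5 row(s) emitted.
- uid=6: no l row matches, row kept with l columns NULL.
- uid=1: no l row matches, row kept with l columns NULL.
- uid=2: 5 matching l row(s), so 5 row(s) emitted.
- uid=7: no l row matches, row kept with l columns NULL.
- uid=8: no l row matches, row kept with l columns NULL.
- uid=NULL: no l row matches, row kept with l columns NULL.
- uid=6: no l row matches, row kept with l columns NULL.
- 1 row(s) from l found no u partner → padded with NULL.
Total: 10 matched + 8 padded = 18 rows.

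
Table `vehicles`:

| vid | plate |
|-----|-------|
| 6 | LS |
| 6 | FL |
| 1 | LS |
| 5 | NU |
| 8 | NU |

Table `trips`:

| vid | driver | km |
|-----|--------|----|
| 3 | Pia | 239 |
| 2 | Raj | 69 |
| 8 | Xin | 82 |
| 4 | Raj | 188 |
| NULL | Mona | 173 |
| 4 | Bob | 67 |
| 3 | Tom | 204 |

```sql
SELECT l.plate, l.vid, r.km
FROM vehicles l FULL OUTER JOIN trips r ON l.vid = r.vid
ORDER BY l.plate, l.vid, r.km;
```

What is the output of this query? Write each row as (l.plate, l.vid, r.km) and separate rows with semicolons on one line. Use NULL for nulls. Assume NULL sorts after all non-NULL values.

FULL OUTER JOIN keeps every row from both sides; unmatched rows get NULL for the other side's columns.
Matching on l.vid = r.vid. A NULL in a compared column never satisfies the condition.
- l row (vid=6): no match → kept, r columns NULL.
- l row (vid=6): no match → kept, r columns NULL.
- l row (vid=1): no match → kept, r columns NULL.
- l row (vid=5): no match → kept, r columns NULL.
- l row (vid=8): matches 1 r row(s) → 1 output row(s).
- 6 r row(s) had no l match → kept, l columns NULL.

(FL, 6, NULL); (LS, 1, NULL); (LS, 6, NULL); (NU, 5, NULL); (NU, 8, 82); (NULL, NULL, 67); (NULL, NULL, 69); (NULL, NULL, 173); (NULL, NULL, 188); (NULL, NULL, 204); (NULL, NULL, 239)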